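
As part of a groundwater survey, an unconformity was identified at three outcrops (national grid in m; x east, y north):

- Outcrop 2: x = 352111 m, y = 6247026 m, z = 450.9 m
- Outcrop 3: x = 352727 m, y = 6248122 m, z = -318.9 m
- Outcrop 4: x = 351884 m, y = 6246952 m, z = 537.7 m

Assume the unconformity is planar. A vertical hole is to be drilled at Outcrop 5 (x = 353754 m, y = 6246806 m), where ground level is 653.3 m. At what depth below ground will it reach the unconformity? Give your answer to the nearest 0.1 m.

Let the plane be z = a·x + b·y + c.
Outcrop 3−Outcrop 2: 616a + 1096b = −769.8;  Outcrop 4−Outcrop 2: −227a − 74b = 86.8.
Solving gives a = −0.187825282, b = −0.596806228.
Then c = 450.9 − a·352111 − b·6247026 = 3794850.27.
At (353754, 6246806): z_contact = −66443.94 − 3728132.73 + 3794850.27 = 273.60 m.
Depth below ground = 653.3 − 273.60 = 379.7 m.

379.7 m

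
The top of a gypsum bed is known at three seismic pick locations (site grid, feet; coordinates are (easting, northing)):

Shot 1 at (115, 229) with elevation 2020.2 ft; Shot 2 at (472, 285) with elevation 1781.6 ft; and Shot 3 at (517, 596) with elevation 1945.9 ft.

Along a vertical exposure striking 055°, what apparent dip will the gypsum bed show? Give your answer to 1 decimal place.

Two edge vectors: Shot 1→Shot 2 = (357, 56, -238.6), Shot 1→Shot 3 = (402, 367, -74.3).
Normal n = (Shot 1→Shot 2) × (Shot 1→Shot 3) = (83405.4, -69392.1, 108507).
So ∂z/∂E = −n_x/n_z = −0.76866 and ∂z/∂N = −n_y/n_z = 0.63952.
Unit vector along 055° is (sin 55°, cos 55°) = (0.8192, 0.5736).
Slope in that direction = a·(0.8192) + b·(0.5736) = −0.26284.
Apparent dip = arctan|0.26284| = 14.7° (true dip is 45.0°, so apparent ≤ true as expected).

14.7°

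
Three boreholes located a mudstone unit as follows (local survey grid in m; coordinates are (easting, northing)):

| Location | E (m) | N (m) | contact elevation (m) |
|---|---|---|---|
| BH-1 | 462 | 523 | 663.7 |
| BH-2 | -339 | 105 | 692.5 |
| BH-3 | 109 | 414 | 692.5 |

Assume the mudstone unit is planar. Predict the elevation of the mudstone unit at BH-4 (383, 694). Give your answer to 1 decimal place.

Two edge vectors: BH-1→BH-2 = (-801, -418, 28.8), BH-1→BH-3 = (-353, -109, 28.8).
Normal n = (BH-1→BH-2) × (BH-1→BH-3) = (-8899.2, 12902.4, -60245).
So ∂z/∂E = −n_x/n_z = −0.14772 and ∂z/∂N = −n_y/n_z = 0.21417.
Intercept c from BH-1: 663.7 + 68.25 − 112.01 = 619.94.
At (383, 694): z = −56.6 + 148.6 + 619.94 = 712.0 m.

712.0 m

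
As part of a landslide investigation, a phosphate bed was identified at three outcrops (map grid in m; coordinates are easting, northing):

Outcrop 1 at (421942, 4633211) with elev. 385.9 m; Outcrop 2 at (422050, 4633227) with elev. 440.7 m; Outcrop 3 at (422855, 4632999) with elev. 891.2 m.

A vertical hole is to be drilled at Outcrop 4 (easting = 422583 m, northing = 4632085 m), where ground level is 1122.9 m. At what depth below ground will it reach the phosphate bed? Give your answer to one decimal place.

263.9 m

Let the plane be z = a·easting + b·northing + c.
Outcrop 2−Outcrop 1: 108a + 16b = 54.8;  Outcrop 3−Outcrop 1: 913a − 212b = 505.3.
Solving gives a = 0.525341297, b = −0.121053754.
Then c = 385.9 − a·421942 − b·4633211 = 339589.93.
At (422583, 4632085): z_contact = 222000.30 − 560731.28 + 339589.93 = 858.95 m.
Depth below ground = 1122.9 − 858.95 = 263.9 m.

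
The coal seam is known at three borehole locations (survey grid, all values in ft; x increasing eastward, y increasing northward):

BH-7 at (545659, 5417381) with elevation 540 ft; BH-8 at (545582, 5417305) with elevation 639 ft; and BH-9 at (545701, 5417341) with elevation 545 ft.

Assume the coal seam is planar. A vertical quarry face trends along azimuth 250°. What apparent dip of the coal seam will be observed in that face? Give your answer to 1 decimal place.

Two edge vectors: BH-7→BH-8 = (-77, -76, 99), BH-7→BH-9 = (42, -40, 5).
Normal n = (BH-7→BH-8) × (BH-7→BH-9) = (3580, 4543, 6272).
So ∂z/∂x = −n_x/n_z = −0.57079 and ∂z/∂y = −n_y/n_z = −0.72433.
Unit vector along 250° is (sin 250°, cos 250°) = (-0.9397, -0.3420).
Slope in that direction = a·(-0.9397) + b·(-0.3420) = 0.78410.
Apparent dip = arctan|0.78410| = 38.1° (true dip is 42.7°, so apparent ≤ true as expected).

38.1°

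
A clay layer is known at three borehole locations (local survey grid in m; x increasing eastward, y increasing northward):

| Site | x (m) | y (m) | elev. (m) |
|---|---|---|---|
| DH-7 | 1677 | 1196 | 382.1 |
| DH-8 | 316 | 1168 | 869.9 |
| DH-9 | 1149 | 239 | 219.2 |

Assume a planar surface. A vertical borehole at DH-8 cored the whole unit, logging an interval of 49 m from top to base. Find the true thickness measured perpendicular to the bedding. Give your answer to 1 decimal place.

Let the plane be z = a·x + b·y + c.
DH-8−DH-7: −1361a − 28b = 487.8;  DH-9−DH-7: −528a − 957b = −162.9.
Solving gives a = −0.36607, b = 0.37219.
|∇z| = √(a²+b²) = 0.52205, so dip δ = arctan(0.52205) = 27.57°.
True thickness = vertical thickness × cos δ = 49 × cos 27.57° = 43.4 m.

43.4 m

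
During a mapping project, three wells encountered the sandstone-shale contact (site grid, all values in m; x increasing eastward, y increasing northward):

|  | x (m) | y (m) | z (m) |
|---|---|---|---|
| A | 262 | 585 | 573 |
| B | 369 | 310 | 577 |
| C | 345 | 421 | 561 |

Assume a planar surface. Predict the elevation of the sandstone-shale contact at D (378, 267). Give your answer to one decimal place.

583.4 m

Two edge vectors: A→B = (107, -275, 4), A→C = (83, -164, -12).
Normal n = (A→B) × (A→C) = (3956, 1616, 5277).
So ∂z/∂x = −n_x/n_z = −0.74967 and ∂z/∂y = −n_y/n_z = −0.30623.
Intercept c from A: 573 + 196.41 + 179.15 = 948.56.
At (378, 267): z = −283.4 − 81.8 + 948.56 = 583.4 m.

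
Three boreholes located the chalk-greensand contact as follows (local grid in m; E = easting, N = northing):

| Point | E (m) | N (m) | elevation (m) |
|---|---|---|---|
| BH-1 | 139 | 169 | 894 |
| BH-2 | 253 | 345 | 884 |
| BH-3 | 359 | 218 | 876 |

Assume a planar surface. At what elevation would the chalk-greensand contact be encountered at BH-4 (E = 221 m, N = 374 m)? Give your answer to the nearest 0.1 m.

Let the plane be z = a·E + b·N + c.
BH-2−BH-1: 114a + 176b = −10;  BH-3−BH-1: 220a + 49b = −18.
Solving gives a = −0.08082, b = −0.00447.
Then c = 894 − a·139 − b·169 = 905.99.
At (221, 374): z = −17.9 − 1.7 + 905.99 = 886.5 m.

886.5 m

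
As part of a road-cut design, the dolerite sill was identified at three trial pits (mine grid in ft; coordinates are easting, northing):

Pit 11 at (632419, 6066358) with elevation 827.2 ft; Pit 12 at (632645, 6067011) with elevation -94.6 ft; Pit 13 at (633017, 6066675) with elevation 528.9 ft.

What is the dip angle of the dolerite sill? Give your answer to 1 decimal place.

Two edge vectors: Pit 11→Pit 12 = (226, 653, -921.8), Pit 11→Pit 13 = (598, 317, -298.3).
Normal n = (Pit 11→Pit 12) × (Pit 11→Pit 13) = (97420.7, -483820.6, -318852).
So ∂z/∂easting = −n_x/n_z = 0.30554 and ∂z/∂northing = −n_y/n_z = −1.51738.
Gradient magnitude |∇z| = √(a² + b²) = √(0.09335 + 2.30245) = 1.54784.
True dip = arctan(1.54784) = 57.1°, dipping toward NNW (azimuth ≈ 349°).

57.1°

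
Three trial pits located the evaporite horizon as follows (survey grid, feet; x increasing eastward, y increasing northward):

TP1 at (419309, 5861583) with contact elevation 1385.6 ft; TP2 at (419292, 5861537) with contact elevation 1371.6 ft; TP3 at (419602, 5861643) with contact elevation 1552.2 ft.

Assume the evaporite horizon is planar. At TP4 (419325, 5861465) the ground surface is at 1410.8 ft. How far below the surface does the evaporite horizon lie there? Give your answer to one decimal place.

Let the plane be z = a·x + b·y + c.
TP2−TP1: −17a − 46b = −14;  TP3−TP1: 293a + 60b = 166.6.
Solving gives a = 0.547728367, b = 0.101926473.
Then c = 1385.6 − a·419309 − b·5861583 = −825732.32.
At (419325, 5861465): z_contact = 229676.20 + 597438.45 − 825732.32 = 1382.34 ft.
Depth below ground = 1410.8 − 1382.34 = 28.5 ft.

28.5 ft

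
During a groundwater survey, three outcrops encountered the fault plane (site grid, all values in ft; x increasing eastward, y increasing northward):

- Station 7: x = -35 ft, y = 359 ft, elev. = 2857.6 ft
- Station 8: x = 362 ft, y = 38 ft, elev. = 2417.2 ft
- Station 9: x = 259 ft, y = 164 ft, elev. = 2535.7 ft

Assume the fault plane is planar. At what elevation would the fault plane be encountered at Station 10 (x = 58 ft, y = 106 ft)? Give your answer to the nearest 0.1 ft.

2736.8 ft

Two edge vectors: Station 7→Station 8 = (397, -321, -440.4), Station 7→Station 9 = (294, -195, -321.9).
Normal n = (Station 7→Station 8) × (Station 7→Station 9) = (17451.9, -1683.3, 16959).
So ∂z/∂x = −n_x/n_z = −1.02906 and ∂z/∂y = −n_y/n_z = 0.09926.
Intercept c from Station 7: 2857.6 − 36.02 − 35.63 = 2785.95.
At (58, 106): z = −59.7 + 10.5 + 2785.95 = 2736.8 ft.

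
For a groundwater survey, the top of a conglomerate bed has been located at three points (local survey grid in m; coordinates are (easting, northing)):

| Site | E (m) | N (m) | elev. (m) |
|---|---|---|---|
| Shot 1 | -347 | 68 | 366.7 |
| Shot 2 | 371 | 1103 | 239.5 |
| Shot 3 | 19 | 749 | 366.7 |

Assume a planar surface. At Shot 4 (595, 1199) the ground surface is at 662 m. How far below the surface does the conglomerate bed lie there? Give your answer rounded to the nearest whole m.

Two edge vectors: Shot 1→Shot 2 = (718, 1035, -127.2), Shot 1→Shot 3 = (366, 681, 0).
Normal n = (Shot 1→Shot 2) × (Shot 1→Shot 3) = (86623.2, -46555.2, 110148).
So ∂z/∂E = −n_x/n_z = −0.78643 and ∂z/∂N = −n_y/n_z = 0.42266.
Intercept c from Shot 1: 366.7 − 272.89 − 28.74 = 65.07.
At (595, 1199): z_contact = −467.9 + 506.8 + 65.07 = 103.9 m.
Depth below ground = 662 − 103.9 = 558 m.

558 m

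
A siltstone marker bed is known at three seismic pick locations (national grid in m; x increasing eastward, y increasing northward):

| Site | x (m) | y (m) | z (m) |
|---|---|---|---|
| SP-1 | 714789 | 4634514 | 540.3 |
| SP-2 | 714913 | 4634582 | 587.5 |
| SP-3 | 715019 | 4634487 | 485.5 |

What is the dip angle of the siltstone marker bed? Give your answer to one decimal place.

Two edge vectors: SP-1→SP-2 = (124, 68, 47.2), SP-1→SP-3 = (230, -27, -54.8).
Normal n = (SP-1→SP-2) × (SP-1→SP-3) = (-2452, 17651.2, -18988).
So ∂z/∂x = −n_x/n_z = −0.12913 and ∂z/∂y = −n_y/n_z = 0.92960.
Gradient magnitude |∇z| = √(a² + b²) = √(0.01668 + 0.86415) = 0.93852.
True dip = arctan(0.93852) = 43.2°, dipping toward S (azimuth ≈ 172°).

43.2°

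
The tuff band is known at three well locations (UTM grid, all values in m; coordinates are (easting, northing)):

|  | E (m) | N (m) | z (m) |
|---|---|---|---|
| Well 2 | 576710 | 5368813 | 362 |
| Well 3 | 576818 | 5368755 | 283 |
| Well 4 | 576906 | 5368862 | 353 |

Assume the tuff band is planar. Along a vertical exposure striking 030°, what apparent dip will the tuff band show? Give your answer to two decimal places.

31.90°

Let the plane be z = a·E + b·N + c.
Well 3−Well 2: 108a − 58b = −79;  Well 4−Well 2: 196a + 49b = −9.
Solving gives a = −0.26369, b = 0.87107.
Unit vector along 030° is (sin 30°, cos 30°) = (0.5000, 0.8660).
Slope in that direction = a·(0.5000) + b·(0.8660) = 0.62252.
Apparent dip = arctan|0.62252| = 31.90° (true dip is 42.3°, so apparent ≤ true as expected).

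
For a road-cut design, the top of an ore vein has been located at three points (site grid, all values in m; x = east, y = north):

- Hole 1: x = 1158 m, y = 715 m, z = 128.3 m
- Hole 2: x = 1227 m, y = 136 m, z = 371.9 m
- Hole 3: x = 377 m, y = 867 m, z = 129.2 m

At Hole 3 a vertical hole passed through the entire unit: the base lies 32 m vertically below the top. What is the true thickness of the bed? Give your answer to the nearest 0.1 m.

Two edge vectors: Hole 1→Hole 2 = (69, -579, 243.6), Hole 1→Hole 3 = (-781, 152, 0.9).
Normal n = (Hole 1→Hole 2) × (Hole 1→Hole 3) = (-37548.3, -190313.7, -441711).
So ∂z/∂x = −n_x/n_z = −0.08501 and ∂z/∂y = −n_y/n_z = −0.43086.
|∇z| = √(a²+b²) = 0.43916, so dip δ = arctan(0.43916) = 23.71°.
True thickness = vertical thickness × cos δ = 32 × cos 23.71° = 29.3 m.

29.3 m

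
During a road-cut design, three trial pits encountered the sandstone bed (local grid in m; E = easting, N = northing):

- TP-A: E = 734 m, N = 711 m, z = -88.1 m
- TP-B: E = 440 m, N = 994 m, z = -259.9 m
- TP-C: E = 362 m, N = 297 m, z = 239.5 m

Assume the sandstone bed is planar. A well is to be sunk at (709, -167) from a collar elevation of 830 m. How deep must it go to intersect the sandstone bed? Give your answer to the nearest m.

Two edge vectors: TP-A→TP-B = (-294, 283, -171.8), TP-A→TP-C = (-372, -414, 327.6).
Normal n = (TP-A→TP-B) × (TP-A→TP-C) = (21585.6, 160224, 226992).
So ∂z/∂E = −n_x/n_z = −0.09509 and ∂z/∂N = −n_y/n_z = −0.70586.
Intercept c from TP-A: -88.1 + 69.80 + 501.86 = 483.56.
At (709, -167): z_contact = −67.4 + 117.9 + 483.56 = 534.0 m.
Depth below ground = 830 − 534.0 = 296 m.

296 m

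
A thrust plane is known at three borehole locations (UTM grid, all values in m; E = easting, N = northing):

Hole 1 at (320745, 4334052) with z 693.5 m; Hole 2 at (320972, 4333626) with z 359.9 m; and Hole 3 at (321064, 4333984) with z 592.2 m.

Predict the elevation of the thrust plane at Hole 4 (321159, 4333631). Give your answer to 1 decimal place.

Let the plane be z = a·E + b·N + c.
Hole 2−Hole 1: 227a − 426b = −333.6;  Hole 3−Hole 1: 319a − 68b = −101.3.
Solving gives a = −0.169926447, b = 0.692550931.
Then c = 693.5 − a·320745 − b·4334052 = −2946355.19.
At (321159, 4333631): z = −54573.4 + 3001260.2 − 2946355.19 = 331.6 m.

331.6 m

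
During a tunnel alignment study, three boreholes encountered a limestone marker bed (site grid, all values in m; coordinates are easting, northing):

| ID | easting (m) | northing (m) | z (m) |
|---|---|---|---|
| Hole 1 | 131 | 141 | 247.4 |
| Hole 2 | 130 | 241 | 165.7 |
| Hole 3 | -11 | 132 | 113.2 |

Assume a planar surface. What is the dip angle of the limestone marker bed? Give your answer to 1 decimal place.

Let the plane be z = a·easting + b·northing + c.
Hole 2−Hole 1: −1a + 100b = −81.7;  Hole 3−Hole 1: −142a − 9b = −134.2.
Solving gives a = 0.99622, b = −0.80704.
Gradient magnitude |∇z| = √(a² + b²) = √(0.99246 + 0.65131) = 1.28209.
True dip = arctan(1.28209) = 52.0°, dipping toward NW (azimuth ≈ 309°).

52.0°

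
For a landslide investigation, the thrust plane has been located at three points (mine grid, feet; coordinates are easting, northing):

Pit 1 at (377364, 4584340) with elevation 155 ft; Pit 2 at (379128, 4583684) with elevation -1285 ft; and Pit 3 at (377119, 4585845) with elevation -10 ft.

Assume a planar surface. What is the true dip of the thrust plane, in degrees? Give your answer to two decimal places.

43.48°

Two edge vectors: Pit 1→Pit 2 = (1764, -656, -1440), Pit 1→Pit 3 = (-245, 1505, -165).
Normal n = (Pit 1→Pit 2) × (Pit 1→Pit 3) = (2275440, 643860, 2494100).
So ∂z/∂easting = −n_x/n_z = −0.91233 and ∂z/∂northing = −n_y/n_z = −0.25815.
Gradient magnitude |∇z| = √(a² + b²) = √(0.83234 + 0.06664) = 0.94815.
True dip = arctan(0.94815) = 43.48°, dipping toward ENE (azimuth ≈ 074°).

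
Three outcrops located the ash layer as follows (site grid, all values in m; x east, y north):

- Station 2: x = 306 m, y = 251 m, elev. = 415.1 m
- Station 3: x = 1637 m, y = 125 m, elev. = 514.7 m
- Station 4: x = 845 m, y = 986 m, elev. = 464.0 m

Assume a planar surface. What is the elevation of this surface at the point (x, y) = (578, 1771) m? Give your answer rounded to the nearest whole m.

452 m

Let the plane be z = a·x + b·y + c.
Station 3−Station 2: 1331a − 126b = 99.6;  Station 4−Station 2: 539a + 735b = 48.9.
Solving gives a = 0.07586, b = 0.01090.
Then c = 415.1 − a·306 − b·251 = 389.15.
At (578, 1771): z = 43.8 + 19.3 + 389.15 = 452.3 m.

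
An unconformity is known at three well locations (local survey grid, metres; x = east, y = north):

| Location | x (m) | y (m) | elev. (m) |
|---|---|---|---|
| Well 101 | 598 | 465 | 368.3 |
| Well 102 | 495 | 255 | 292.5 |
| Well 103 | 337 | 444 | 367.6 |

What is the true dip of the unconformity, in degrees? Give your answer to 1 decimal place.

20.6°

Two edge vectors: Well 101→Well 102 = (-103, -210, -75.8), Well 101→Well 103 = (-261, -21, -0.7).
Normal n = (Well 101→Well 102) × (Well 101→Well 103) = (-1444.8, 19711.7, -52647).
So ∂z/∂x = −n_x/n_z = −0.02744 and ∂z/∂y = −n_y/n_z = 0.37441.
Gradient magnitude |∇z| = √(a² + b²) = √(0.00075 + 0.14018) = 0.37542.
True dip = arctan(0.37542) = 20.6°, dipping toward S (azimuth ≈ 176°).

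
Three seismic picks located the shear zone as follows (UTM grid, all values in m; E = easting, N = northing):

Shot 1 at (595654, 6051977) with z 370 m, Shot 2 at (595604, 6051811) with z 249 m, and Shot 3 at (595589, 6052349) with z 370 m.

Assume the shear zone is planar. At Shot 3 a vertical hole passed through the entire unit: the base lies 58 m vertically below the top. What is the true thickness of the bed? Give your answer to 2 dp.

Let the plane be z = a·E + b·N + c.
Shot 2−Shot 1: −50a − 166b = −121;  Shot 3−Shot 1: −65a + 372b = 0.
Solving gives a = 1.53154, b = 0.26761.
|∇z| = √(a²+b²) = 1.55475, so dip δ = arctan(1.55475) = 57.25°.
True thickness = vertical thickness × cos δ = 58 × cos 57.25° = 31.38 m.

31.38 m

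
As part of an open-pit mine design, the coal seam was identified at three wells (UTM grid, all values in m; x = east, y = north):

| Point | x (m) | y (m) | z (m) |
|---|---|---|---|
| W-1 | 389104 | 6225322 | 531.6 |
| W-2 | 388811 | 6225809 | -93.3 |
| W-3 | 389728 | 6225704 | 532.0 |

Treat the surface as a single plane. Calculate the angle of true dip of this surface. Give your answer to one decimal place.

47.7°

Two edge vectors: W-1→W-2 = (-293, 487, -624.9), W-1→W-3 = (624, 382, 0.4).
Normal n = (W-1→W-2) × (W-1→W-3) = (238906.6, -389820.4, -415814).
So ∂z/∂x = −n_x/n_z = 0.57455 and ∂z/∂y = −n_y/n_z = −0.93749.
Gradient magnitude |∇z| = √(a² + b²) = √(0.33011 + 0.87888) = 1.09954.
True dip = arctan(1.09954) = 47.7°, dipping toward NNW (azimuth ≈ 328°).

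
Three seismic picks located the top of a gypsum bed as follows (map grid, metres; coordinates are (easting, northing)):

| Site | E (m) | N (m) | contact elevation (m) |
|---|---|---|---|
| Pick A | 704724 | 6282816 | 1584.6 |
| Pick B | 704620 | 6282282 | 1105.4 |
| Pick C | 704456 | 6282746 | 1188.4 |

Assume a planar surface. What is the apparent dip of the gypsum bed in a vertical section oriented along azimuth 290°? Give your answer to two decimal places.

Let the plane be z = a·E + b·N + c.
Pick B−Pick A: −104a − 534b = −479.2;  Pick C−Pick A: −268a − 70b = −396.2.
Solving gives a = 1.31064, b = 0.64212.
Unit vector along 290° is (sin 290°, cos 290°) = (-0.9397, 0.3420).
Slope in that direction = a·(-0.9397) + b·(0.3420) = −1.01198.
Apparent dip = arctan|1.01198| = 45.34° (true dip is 55.6°, so apparent ≤ true as expected).

45.34°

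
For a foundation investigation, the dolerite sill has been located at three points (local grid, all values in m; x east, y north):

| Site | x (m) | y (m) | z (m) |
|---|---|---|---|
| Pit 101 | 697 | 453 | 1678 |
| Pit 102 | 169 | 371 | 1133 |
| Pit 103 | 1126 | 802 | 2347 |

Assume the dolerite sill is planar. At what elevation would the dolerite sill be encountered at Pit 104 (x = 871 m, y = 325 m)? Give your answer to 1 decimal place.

Let the plane be z = a·x + b·y + c.
Pit 102−Pit 101: −528a − 82b = −545;  Pit 103−Pit 101: 429a + 349b = 669.
Solving gives a = 0.907796, b = 0.801018.
Then c = 1678 − a·697 − b·453 = 682.40.
At (871, 325): z = 790.7 + 260.3 + 682.40 = 1733.4 m.

1733.4 m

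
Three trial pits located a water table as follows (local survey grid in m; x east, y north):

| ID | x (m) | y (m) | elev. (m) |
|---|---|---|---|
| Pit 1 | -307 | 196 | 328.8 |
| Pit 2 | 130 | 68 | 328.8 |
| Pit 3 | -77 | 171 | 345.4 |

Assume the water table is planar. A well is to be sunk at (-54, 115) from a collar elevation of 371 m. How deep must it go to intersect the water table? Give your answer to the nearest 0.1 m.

44.9 m

Two edge vectors: Pit 1→Pit 2 = (437, -128, 0), Pit 1→Pit 3 = (230, -25, 16.6).
Normal n = (Pit 1→Pit 2) × (Pit 1→Pit 3) = (-2124.8, -7254.2, 18515).
So ∂z/∂x = −n_x/n_z = 0.11476 and ∂z/∂y = −n_y/n_z = 0.39180.
Intercept c from Pit 1: 328.8 + 35.23 − 76.79 = 287.24.
At (-54, 115): z_contact = −6.20 + 45.06 + 287.24 = 326.10 m.
Depth below ground = 371 − 326.10 = 44.9 m.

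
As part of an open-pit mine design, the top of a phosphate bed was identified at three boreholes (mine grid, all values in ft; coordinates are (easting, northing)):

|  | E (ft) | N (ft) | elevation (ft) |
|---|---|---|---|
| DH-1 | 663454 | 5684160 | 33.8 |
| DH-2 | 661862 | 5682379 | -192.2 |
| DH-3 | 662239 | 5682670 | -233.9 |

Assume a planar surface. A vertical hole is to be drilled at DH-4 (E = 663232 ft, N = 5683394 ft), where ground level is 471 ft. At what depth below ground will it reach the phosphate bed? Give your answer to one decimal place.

845.7 ft

Two edge vectors: DH-1→DH-2 = (-1592, -1781, -226), DH-1→DH-3 = (-1215, -1490, -267.7).
Normal n = (DH-1→DH-2) × (DH-1→DH-3) = (140033.7, -151588.4, 208165).
So ∂z/∂E = −n_x/n_z = −0.672705306 and ∂z/∂N = −n_y/n_z = 0.728212716.
Intercept c from DH-1: 33.8 + 446309.03 − 4139277.59 = −3692934.77.
At (663232, 5683394): z_contact = −446159.69 + 4138719.78 − 3692934.77 = -374.67 ft.
Depth below ground = 471 − (-374.67) = 845.7 ft.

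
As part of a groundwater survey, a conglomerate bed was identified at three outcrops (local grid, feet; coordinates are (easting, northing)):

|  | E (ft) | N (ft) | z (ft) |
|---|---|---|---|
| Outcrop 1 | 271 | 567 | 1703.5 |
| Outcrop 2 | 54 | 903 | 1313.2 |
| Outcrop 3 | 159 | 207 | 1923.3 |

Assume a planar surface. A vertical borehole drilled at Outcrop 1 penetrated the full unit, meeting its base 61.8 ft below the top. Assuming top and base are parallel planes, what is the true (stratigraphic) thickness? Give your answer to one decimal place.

44.2 ft

Let the plane be z = a·E + b·N + c.
Outcrop 2−Outcrop 1: −217a + 336b = −390.3;  Outcrop 3−Outcrop 1: −112a − 360b = 219.8.
Solving gives a = 0.57584, b = −0.78971.
|∇z| = √(a²+b²) = 0.97736, so dip δ = arctan(0.97736) = 44.34°.
True thickness = vertical thickness × cos δ = 61.8 × cos 44.34° = 44.2 ft.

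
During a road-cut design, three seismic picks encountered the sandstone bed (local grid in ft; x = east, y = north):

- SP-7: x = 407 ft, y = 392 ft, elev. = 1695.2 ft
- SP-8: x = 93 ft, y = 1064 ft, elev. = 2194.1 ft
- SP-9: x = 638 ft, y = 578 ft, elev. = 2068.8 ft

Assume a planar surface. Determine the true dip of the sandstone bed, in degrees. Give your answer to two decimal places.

Let the plane be z = a·x + b·y + c.
SP-8−SP-7: −314a + 672b = 498.9;  SP-9−SP-7: 231a + 186b = 373.6.
Solving gives a = 0.74081, b = 1.08856.
Gradient magnitude |∇z| = √(a² + b²) = √(0.54880 + 1.18497) = 1.31673.
True dip = arctan(1.31673) = 52.78°, dipping toward SW (azimuth ≈ 214°).

52.78°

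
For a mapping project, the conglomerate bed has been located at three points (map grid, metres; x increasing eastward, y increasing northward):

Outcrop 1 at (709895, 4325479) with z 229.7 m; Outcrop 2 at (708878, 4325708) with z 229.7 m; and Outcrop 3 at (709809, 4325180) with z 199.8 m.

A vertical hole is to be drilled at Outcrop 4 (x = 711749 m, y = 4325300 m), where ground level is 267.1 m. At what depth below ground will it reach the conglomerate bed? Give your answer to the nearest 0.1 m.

Let the plane be z = a·x + b·y + c.
Outcrop 2−Outcrop 1: −1017a + 229b = 0;  Outcrop 3−Outcrop 1: −86a − 299b = −29.9.
Solving gives a = 0.021147580, b = 0.093917418.
Then c = 229.7 − a·709895 − b·4325479 = −421020.68.
At (711749, 4325300): z_contact = 15051.77 + 406221.01 − 421020.68 = 252.10 m.
Depth below ground = 267.1 − 252.10 = 15.0 m.

15.0 m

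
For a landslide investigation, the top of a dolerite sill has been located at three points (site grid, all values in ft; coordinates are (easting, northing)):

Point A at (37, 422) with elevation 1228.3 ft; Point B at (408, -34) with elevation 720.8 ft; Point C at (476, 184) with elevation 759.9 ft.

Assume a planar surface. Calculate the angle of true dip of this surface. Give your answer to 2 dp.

43.17°

Two edge vectors: Point A→Point B = (371, -456, -507.5), Point A→Point C = (439, -238, -468.4).
Normal n = (Point A→Point B) × (Point A→Point C) = (92805.4, -49016.1, 111886).
So ∂z/∂E = −n_x/n_z = −0.82946 and ∂z/∂N = −n_y/n_z = 0.43809.
Gradient magnitude |∇z| = √(a² + b²) = √(0.68801 + 0.19192) = 0.93805.
True dip = arctan(0.93805) = 43.17°, dipping toward ESE (azimuth ≈ 118°).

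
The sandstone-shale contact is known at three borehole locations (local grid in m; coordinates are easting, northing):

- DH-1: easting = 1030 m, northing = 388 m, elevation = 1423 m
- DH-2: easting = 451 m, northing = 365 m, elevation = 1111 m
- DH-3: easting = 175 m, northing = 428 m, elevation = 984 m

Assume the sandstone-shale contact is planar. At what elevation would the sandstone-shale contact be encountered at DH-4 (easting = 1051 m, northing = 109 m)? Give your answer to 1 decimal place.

Let the plane be z = a·easting + b·northing + c.
DH-2−DH-1: −579a − 23b = −312;  DH-3−DH-1: −855a + 40b = −439.
Solving gives a = 0.527192, b = 0.293730.
Then c = 1423 − a·1030 − b·388 = 766.02.
At (1051, 109): z = 554.1 + 32.0 + 766.02 = 1352.1 m.

1352.1 m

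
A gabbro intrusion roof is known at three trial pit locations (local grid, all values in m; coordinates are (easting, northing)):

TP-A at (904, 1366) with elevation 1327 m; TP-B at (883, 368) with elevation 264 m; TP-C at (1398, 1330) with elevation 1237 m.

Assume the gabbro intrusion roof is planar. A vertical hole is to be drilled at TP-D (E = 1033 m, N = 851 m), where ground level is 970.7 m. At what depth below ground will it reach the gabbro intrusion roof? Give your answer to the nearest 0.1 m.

Let the plane be z = a·E + b·N + c.
TP-B−TP-A: −21a − 998b = −1063;  TP-C−TP-A: 494a − 36b = −90.
Solving gives a = −0.104405, b = 1.067327.
Then c = 1327 − a·904 − b·1366 = −36.59.
At (1033, 851): z_contact = −107.85 + 908.30 − 36.59 = 763.86 m.
Depth below ground = 970.7 − 763.86 = 206.8 m.

206.8 m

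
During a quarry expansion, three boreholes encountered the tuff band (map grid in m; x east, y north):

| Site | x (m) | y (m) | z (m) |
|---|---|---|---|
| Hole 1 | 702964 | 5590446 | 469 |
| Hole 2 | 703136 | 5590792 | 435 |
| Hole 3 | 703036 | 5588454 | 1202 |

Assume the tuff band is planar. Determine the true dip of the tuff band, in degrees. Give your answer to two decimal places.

31.59°

Let the plane be z = a·x + b·y + c.
Hole 2−Hole 1: 172a + 346b = −34;  Hole 3−Hole 1: 72a − 1992b = 733.
Solving gives a = 0.50577, b = −0.34969.
Gradient magnitude |∇z| = √(a² + b²) = √(0.25581 + 0.12228) = 0.61489.
True dip = arctan(0.61489) = 31.59°, dipping toward NW (azimuth ≈ 305°).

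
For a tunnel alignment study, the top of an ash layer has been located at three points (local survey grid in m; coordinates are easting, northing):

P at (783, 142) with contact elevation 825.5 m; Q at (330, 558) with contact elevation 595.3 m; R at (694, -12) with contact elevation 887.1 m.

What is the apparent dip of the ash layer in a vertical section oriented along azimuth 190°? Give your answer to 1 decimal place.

23.3°

Let the plane be z = a·easting + b·northing + c.
Q−P: −453a + 416b = −230.2;  R−P: −89a − 154b = 61.6.
Solving gives a = 0.09201, b = −0.45317.
Unit vector along 190° is (sin 190°, cos 190°) = (-0.1736, -0.9848).
Slope in that direction = a·(-0.1736) + b·(-0.9848) = 0.43031.
Apparent dip = arctan|0.43031| = 23.3° (true dip is 24.8°, so apparent ≤ true as expected).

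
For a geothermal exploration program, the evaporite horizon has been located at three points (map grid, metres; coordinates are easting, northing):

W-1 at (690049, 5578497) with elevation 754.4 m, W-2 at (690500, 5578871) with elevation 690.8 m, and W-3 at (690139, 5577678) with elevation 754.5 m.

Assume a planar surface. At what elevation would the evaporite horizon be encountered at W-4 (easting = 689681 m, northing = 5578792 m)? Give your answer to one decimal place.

Two edge vectors: W-1→W-2 = (451, 374, -63.6), W-1→W-3 = (90, -819, 0.1).
Normal n = (W-1→W-2) × (W-1→W-3) = (-52051, -5769.1, -403029).
So ∂z/∂easting = −n_x/n_z = −0.129149515 and ∂z/∂northing = −n_y/n_z = −0.014314355.
Intercept c from W-1: 754.4 + 89119.49 + 79852.58 = 169726.48.
At (689681, 5578792): z = −89072.0 − 79856.8 + 169726.48 = 797.7 m.

797.7 m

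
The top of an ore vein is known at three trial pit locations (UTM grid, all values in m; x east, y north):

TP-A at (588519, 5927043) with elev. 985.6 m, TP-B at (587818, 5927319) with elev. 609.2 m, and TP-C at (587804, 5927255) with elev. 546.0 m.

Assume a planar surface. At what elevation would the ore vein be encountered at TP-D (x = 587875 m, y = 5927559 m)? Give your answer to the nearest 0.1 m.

850.0 m

Let the plane be z = a·x + b·y + c.
TP-B−TP-A: −701a + 276b = −376.4;  TP-C−TP-A: −715a + 212b = −439.6.
Solving gives a = 0.852339517, b = 0.801050731.
Then c = 985.6 − a·588519 − b·5927043 = −5248494.53.
At (587875, 5927559): z = 501069.1 + 4748275.5 − 5248494.53 = 850.0 m.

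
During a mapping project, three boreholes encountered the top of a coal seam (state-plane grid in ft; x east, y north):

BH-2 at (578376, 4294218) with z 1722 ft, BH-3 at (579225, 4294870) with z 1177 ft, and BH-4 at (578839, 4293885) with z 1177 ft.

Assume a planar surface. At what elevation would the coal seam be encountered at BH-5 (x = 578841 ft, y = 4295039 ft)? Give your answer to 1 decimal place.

1590.4 ft

Let the plane be z = a·x + b·y + c.
BH-3−BH-2: 849a + 652b = −545;  BH-4−BH-2: 463a − 333b = −545.
Solving gives a = −0.918288450, b = 0.359857200.
Then c = 1722 − a·578376 − b·4294218 = −1012467.26.
At (578841, 4295039): z = −531543.0 + 1545600.7 − 1012467.26 = 1590.4 ft.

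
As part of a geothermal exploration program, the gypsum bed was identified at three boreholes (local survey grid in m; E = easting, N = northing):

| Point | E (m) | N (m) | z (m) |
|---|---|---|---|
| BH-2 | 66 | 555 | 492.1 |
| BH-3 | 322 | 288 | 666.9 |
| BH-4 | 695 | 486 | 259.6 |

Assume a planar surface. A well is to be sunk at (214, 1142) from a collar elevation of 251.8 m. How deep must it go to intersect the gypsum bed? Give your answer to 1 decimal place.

Two edge vectors: BH-2→BH-3 = (256, -267, 174.8), BH-2→BH-4 = (629, -69, -232.5).
Normal n = (BH-2→BH-3) × (BH-2→BH-4) = (74138.7, 169469.2, 150279).
So ∂z/∂E = −n_x/n_z = −0.493340 and ∂z/∂N = −n_y/n_z = −1.127697.
Intercept c from BH-2: 492.1 + 32.56 + 625.87 = 1150.53.
At (214, 1142): z_contact = −105.57 − 1287.83 + 1150.53 = -242.87 m.
Depth below ground = 251.8 − (-242.87) = 494.7 m.

494.7 m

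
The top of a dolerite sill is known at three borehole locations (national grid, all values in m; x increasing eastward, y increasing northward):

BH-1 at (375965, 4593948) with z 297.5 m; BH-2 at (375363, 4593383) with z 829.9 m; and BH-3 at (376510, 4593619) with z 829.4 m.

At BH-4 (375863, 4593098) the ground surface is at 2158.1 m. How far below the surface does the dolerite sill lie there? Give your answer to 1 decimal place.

860.5 m

Let the plane be z = a·x + b·y + c.
BH-2−BH-1: −602a − 565b = 532.4;  BH-3−BH-1: 545a − 329b = 531.9.
Solving gives a = 0.247763067, b = −1.206289144.
Then c = 297.5 − a·375965 − b·4593948 = 5448776.86.
At (375863, 4593098): z_contact = 93124.97 − 5540604.26 + 5448776.86 = 1297.57 m.
Depth below ground = 2158.1 − 1297.57 = 860.5 m.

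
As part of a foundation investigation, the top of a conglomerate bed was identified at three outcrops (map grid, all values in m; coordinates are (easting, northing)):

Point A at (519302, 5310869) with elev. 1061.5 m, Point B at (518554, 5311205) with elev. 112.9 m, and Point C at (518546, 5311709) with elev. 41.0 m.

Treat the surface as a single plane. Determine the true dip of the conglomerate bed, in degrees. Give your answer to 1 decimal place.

50.6°

Two edge vectors: Point A→Point B = (-748, 336, -948.6), Point A→Point C = (-756, 840, -1020.5).
Normal n = (Point A→Point B) × (Point A→Point C) = (453936, -46192.4, -374304).
So ∂z/∂E = −n_x/n_z = 1.21275 and ∂z/∂N = −n_y/n_z = −0.12341.
Gradient magnitude |∇z| = √(a² + b²) = √(1.47075 + 0.01523) = 1.21901.
True dip = arctan(1.21901) = 50.6°, dipping toward W (azimuth ≈ 276°).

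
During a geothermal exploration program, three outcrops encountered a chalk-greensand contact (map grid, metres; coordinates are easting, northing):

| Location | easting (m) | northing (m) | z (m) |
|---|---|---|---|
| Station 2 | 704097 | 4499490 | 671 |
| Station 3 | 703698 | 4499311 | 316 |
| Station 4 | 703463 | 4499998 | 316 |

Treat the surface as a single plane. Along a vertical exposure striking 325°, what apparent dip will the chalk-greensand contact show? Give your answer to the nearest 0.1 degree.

Two edge vectors: Station 2→Station 3 = (-399, -179, -355), Station 2→Station 4 = (-634, 508, -355).
Normal n = (Station 2→Station 3) × (Station 2→Station 4) = (243885, 83425, -316178).
So ∂z/∂easting = −n_x/n_z = 0.77135 and ∂z/∂northing = −n_y/n_z = 0.26385.
Unit vector along 325° is (sin 325°, cos 325°) = (-0.5736, 0.8192).
Slope in that direction = a·(-0.5736) + b·(0.8192) = −0.22629.
Apparent dip = arctan|0.22629| = 12.8° (true dip is 39.2°, so apparent ≤ true as expected).

12.8°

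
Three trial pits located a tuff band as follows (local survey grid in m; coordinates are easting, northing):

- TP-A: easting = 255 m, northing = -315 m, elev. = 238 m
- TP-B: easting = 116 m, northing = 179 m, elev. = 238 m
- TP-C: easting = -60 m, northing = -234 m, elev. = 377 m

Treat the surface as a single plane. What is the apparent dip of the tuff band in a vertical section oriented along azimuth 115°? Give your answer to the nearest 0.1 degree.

Let the plane be z = a·easting + b·northing + c.
TP-B−TP-A: −139a + 494b = 0;  TP-C−TP-A: −315a + 81b = 139.
Solving gives a = −0.47569, b = −0.13385.
Unit vector along 115° is (sin 115°, cos 115°) = (0.9063, -0.4226).
Slope in that direction = a·(0.9063) + b·(-0.4226) = −0.37455.
Apparent dip = arctan|0.37455| = 20.5° (true dip is 26.3°, so apparent ≤ true as expected).

20.5°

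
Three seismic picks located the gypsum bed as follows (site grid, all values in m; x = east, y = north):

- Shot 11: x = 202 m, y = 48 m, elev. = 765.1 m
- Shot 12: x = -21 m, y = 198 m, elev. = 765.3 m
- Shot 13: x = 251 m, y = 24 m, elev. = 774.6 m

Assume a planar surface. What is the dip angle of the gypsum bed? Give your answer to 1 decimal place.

Let the plane be z = a·x + b·y + c.
Shot 12−Shot 11: −223a + 150b = 0.2;  Shot 13−Shot 11: 49a − 24b = 9.5.
Solving gives a = 0.71562, b = 1.06522.
Gradient magnitude |∇z| = √(a² + b²) = √(0.51211 + 1.13468) = 1.28327.
True dip = arctan(1.28327) = 52.1°, dipping toward SW (azimuth ≈ 214°).

52.1°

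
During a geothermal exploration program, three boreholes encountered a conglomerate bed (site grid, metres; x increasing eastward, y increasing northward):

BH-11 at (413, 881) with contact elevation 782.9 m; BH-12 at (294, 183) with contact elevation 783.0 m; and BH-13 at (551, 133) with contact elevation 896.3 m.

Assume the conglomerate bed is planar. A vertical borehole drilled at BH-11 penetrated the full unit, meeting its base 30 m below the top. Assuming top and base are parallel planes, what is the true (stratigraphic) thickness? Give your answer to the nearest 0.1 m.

Two edge vectors: BH-11→BH-12 = (-119, -698, 0.1), BH-11→BH-13 = (138, -748, 113.4).
Normal n = (BH-11→BH-12) × (BH-11→BH-13) = (-79078.4, 13508.4, 185336).
So ∂z/∂x = −n_x/n_z = 0.42668 and ∂z/∂y = −n_y/n_z = −0.07289.
|∇z| = √(a²+b²) = 0.43286, so dip δ = arctan(0.43286) = 23.41°.
True thickness = vertical thickness × cos δ = 30 × cos 23.41° = 27.5 m.

27.5 m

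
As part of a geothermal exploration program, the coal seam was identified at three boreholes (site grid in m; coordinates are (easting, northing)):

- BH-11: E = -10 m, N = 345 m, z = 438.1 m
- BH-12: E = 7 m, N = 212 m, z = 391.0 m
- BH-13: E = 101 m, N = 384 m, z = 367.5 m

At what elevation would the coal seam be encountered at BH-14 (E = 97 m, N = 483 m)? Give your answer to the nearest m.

396 m

Two edge vectors: BH-11→BH-12 = (17, -133, -47.1), BH-11→BH-13 = (111, 39, -70.6).
Normal n = (BH-11→BH-12) × (BH-11→BH-13) = (11226.7, -4027.9, 15426).
So ∂z/∂E = −n_x/n_z = −0.72778 and ∂z/∂N = −n_y/n_z = 0.26111.
Intercept c from BH-11: 438.1 − 7.28 − 90.08 = 340.74.
At (97, 483): z = −70.6 + 126.1 + 340.74 = 396.3 m.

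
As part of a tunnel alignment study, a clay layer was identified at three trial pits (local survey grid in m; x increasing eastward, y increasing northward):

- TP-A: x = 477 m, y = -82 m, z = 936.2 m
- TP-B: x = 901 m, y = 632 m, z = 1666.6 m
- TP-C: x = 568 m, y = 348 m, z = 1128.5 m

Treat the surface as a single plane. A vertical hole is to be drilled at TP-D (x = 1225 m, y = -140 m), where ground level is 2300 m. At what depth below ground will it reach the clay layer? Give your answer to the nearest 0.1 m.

244.5 m

Two edge vectors: TP-A→TP-B = (424, 714, 730.4), TP-A→TP-C = (91, 430, 192.3).
Normal n = (TP-A→TP-B) × (TP-A→TP-C) = (-176769.8, -15068.8, 117346).
So ∂z/∂x = −n_x/n_z = 1.506398 and ∂z/∂y = −n_y/n_z = 0.128413.
Intercept c from TP-A: 936.2 − 718.55 + 10.53 = 228.18.
At (1225, -140): z_contact = 1845.34 − 17.98 + 228.18 = 2055.54 m.
Depth below ground = 2300 − 2055.54 = 244.5 m.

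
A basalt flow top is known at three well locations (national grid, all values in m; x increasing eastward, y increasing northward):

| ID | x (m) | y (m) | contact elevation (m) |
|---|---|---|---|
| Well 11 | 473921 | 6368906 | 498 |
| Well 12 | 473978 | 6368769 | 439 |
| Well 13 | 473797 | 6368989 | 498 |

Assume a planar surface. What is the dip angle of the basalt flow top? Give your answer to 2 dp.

Let the plane be z = a·x + b·y + c.
Well 12−Well 11: 57a − 137b = −59;  Well 13−Well 11: −124a + 83b = 0.
Solving gives a = 0.39953, b = 0.59688.
Gradient magnitude |∇z| = √(a² + b²) = √(0.15962 + 0.35627) = 0.71826.
True dip = arctan(0.71826) = 35.69°, dipping toward SW (azimuth ≈ 214°).

35.69°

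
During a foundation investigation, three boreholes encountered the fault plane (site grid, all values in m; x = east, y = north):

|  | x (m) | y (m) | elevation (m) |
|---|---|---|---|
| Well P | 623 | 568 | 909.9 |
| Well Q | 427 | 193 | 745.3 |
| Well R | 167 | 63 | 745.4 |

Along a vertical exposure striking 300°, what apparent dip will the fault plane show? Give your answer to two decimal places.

Two edge vectors: Well P→Well Q = (-196, -375, -164.6), Well P→Well R = (-456, -505, -164.5).
Normal n = (Well P→Well Q) × (Well P→Well R) = (-21435.5, 42815.6, -72020).
So ∂z/∂x = −n_x/n_z = −0.29763 and ∂z/∂y = −n_y/n_z = 0.59450.
Unit vector along 300° is (sin 300°, cos 300°) = (-0.8660, 0.5000).
Slope in that direction = a·(-0.8660) + b·(0.5000) = 0.55501.
Apparent dip = arctan|0.55501| = 29.03° (true dip is 33.6°, so apparent ≤ true as expected).

29.03°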